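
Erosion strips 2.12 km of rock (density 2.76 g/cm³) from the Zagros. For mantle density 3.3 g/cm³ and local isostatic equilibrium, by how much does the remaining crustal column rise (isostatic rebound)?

1.77 km

Unloading: uplift u = e ρ_c/ρ_m = 2.12 km × 2.76/3.3 = 1.77 km.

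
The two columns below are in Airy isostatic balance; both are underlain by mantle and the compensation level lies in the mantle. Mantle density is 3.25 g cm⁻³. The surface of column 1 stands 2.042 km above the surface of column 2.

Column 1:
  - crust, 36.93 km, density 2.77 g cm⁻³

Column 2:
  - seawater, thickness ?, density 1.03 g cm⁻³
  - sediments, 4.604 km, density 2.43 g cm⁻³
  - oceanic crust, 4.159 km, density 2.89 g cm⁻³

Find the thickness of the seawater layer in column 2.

2.62 km

Take the compensation level at the base of the deeper column (depth z_c below the surface of column 1) and equate Σ ρ_i t_i down to z_c; mantle fills any gap and the z_c terms cancel.
Column 1: 36.93×2.77 + (z_c − 36.93)×3.25
Column 2: 2.042×0 + x×1.03 + 4.604×2.43 + 4.159×2.89 + (z_c − 2.042 − 8.763 − x)×3.25
The z_c×3.25 term appears on both sides and cancels. Collect the known terms of each column as K = Σ(ρt)_known − 3.25 × (depth of known layers): K_1 = 102.2961 − 3.25×36.93 = −17.7264; K_2 = 23.20723 − 3.25×(2.042 + 8.763) = −11.90902.
Balance: K_1 = K_2 − x×(3.25 − 1.03), so x = (K_2 − K_1)/(3.25 − 1.03) = 5.81738/2.22 = 2.62 km.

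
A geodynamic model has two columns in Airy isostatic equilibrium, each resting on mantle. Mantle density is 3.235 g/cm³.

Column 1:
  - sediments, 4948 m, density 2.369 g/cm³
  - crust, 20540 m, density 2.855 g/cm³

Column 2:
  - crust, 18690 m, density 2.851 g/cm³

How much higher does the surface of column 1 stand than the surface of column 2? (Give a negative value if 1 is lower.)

1520 m

For any compensation level in the mantle, the mantle terms cancel and isostasy reduces to e = (Σt_1 − Σt_2) − (Σ(ρt)_1 − Σ(ρt)_2) / ρ_m.
Σt_1 = 25488 m; Σt_2 = 18690 m; Σ(ρt)_1 = 70363.512; Σ(ρt)_2 = 53285.19 (in m·g/cm³).
e = (25488 − 18690) − (70363.512 − 53285.19) / 3.235 = 1520 m.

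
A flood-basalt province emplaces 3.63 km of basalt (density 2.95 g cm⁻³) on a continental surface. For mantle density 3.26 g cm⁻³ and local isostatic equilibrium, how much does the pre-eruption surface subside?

3.28 km

Subaerial loading: s = t ρ_load / ρ_m.
s = 3.63 km × 2.95/3.26 = 3.28 km.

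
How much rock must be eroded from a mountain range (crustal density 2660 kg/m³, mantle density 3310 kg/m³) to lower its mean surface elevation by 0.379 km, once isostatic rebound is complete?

Net drop Δ = e − u = e − e ρ_c/ρ_m = e (ρ_m − ρ_c)/ρ_m.
e = Δ ρ_m/(ρ_m − ρ_c) = 0.379 km × 3310/650 = 1.93 km.

1.93 km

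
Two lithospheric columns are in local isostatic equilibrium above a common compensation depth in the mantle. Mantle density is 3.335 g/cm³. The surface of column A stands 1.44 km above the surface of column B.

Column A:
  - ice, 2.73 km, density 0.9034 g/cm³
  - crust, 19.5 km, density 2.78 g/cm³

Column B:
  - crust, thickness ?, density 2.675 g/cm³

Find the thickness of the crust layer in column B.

Take the compensation level at the base of the deeper column (depth z_c below the surface of column A) and equate Σ ρ_i t_i down to z_c; mantle fills any gap and the z_c terms cancel.
Column A: 2.73×0.9034 + 19.5×2.78 + (z_c − 22.23)×3.335
Column B: 1.44×0 + x×2.675 + (z_c − 1.44 − 0 − x)×3.335
The z_c×3.335 term appears on both sides and cancels. Collect the known terms of each column as K = Σ(ρt)_known − 3.335 × (depth of known layers): K_A = 56.676282 − 3.335×22.23 = −17.460768; K_B = 0 − 3.335×(1.44 + 0) = −4.8024.
Balance: K_A = K_B − x×(3.335 − 2.675), so x = (K_B − K_A)/(3.335 − 2.675) = 12.6584/0.66 = 19.2 km.

19.2 km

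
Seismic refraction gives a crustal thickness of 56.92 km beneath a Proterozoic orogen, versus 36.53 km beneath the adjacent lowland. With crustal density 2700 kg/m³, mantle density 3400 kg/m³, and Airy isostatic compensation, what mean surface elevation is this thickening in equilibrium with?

Excess crust Δ = 56.92 km − 36.53 km = 20.39 km, split between elevation h and root r with h + r = Δ.
Airy balance ρ_c h = (ρ_m − ρ_c) r gives r = h ρ_c/(ρ_m − ρ_c), so h (1 + ρ_c/(ρ_m − ρ_c)) = Δ, i.e. h = Δ (ρ_m − ρ_c)/ρ_m.
h = 20.39 km × 700/3400 = 4.2 km.

4.2 km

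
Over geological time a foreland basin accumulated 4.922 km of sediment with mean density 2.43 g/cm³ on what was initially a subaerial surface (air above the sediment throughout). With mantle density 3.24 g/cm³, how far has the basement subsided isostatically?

3.69 km

Subaerial load: s = t ρ_sed / ρ_m = 4.922 km × 2.43/3.24 = 3.69 km.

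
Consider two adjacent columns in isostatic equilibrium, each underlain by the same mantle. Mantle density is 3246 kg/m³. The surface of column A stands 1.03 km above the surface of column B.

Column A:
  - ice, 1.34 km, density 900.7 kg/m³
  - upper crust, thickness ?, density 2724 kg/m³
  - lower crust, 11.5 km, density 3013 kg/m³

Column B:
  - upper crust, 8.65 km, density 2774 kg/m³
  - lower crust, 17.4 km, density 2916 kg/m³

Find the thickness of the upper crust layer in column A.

Take the compensation level at the base of the deeper column (depth z_c below the surface of column A) and equate Σ ρ_i t_i down to z_c; mantle fills any gap and the z_c terms cancel.
Column A: 1.34×900.7 + x×2724 + 11.5×3013 + (z_c − 12.84 − x)×3246
Column B: 1.03×0 + 8.65×2774 + 17.4×2916 + (z_c − 1.03 − 26.05)×3246
The z_c×3246 term appears on both sides and cancels. Collect the known terms of each column as K = Σ(ρt)_known − 3246 × (depth of known layers): K_A = 35856.438 − 3246×12.84 = −5822.202; K_B = 74733.5 − 3246×(1.03 + 26.05) = −13168.18.
Balance: K_A − x×(3246 − 2724) = K_B, so x = (K_A − K_B)/(3246 − 2724) = 7345.98/522 = 14.1 km.

14.1 km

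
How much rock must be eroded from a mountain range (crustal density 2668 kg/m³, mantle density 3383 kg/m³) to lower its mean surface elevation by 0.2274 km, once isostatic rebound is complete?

Net drop Δ = e − u = e − e ρ_c/ρ_m = e (ρ_m − ρ_c)/ρ_m.
e = Δ ρ_m/(ρ_m − ρ_c) = 0.2274 km × 3383/715 = 1.08 km.

1.08 km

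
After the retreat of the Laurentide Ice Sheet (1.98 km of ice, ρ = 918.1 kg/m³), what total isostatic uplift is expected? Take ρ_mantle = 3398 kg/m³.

0.535 km

Removing the load lets mantle flow back in; uplift u satisfies ρ_ice t = ρ_m u.
u = t ρ_ice/ρ_m = 1.98 km × 918.1/3398 = 0.535 km.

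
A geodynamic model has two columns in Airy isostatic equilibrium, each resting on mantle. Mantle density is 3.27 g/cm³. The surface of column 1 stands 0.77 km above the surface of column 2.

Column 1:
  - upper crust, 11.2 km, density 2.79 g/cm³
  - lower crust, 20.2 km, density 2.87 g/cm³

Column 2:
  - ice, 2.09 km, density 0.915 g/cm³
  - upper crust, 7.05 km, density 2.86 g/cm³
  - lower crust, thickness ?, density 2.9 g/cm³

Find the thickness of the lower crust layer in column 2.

Take the compensation level at the base of the deeper column (depth z_c below the surface of column 1) and equate Σ ρ_i t_i down to z_c; mantle fills any gap and the z_c terms cancel.
Column 1: 11.2×2.79 + 20.2×2.87 + (z_c − 31.4)×3.27
Column 2: 0.77×0 + 2.09×0.915 + 7.05×2.86 + x×2.9 + (z_c − 0.77 − 9.14 − x)×3.27
The z_c×3.27 term appears on both sides and cancels. Collect the known terms of each column as K = Σ(ρt)_known − 3.27 × (depth of known layers): K_1 = 89.222 − 3.27×31.4 = −13.456; K_2 = 22.07535 − 3.27×(0.77 + 9.14) = −10.33035.
Balance: K_1 = K_2 − x×(3.27 − 2.9), so x = (K_2 − K_1)/(3.27 − 2.9) = 3.12565/0.37 = 8.45 km.

8.45 km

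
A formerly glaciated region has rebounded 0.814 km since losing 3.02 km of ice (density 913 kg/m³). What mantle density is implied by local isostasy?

ρ_m = ρ_ice t / u = 913 × 3.02 km/0.814 km = 3390 kg/m³.

3390 kg/m³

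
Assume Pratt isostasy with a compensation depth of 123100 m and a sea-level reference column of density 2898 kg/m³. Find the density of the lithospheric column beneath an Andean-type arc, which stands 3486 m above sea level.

2820 kg/m³

Pratt balance: ρ_ref D = ρ (D + h).
ρ = ρ_ref D/(D + h) = 2898 × 123100 m/(123100 m + 3486 m) = 2820 kg/m³.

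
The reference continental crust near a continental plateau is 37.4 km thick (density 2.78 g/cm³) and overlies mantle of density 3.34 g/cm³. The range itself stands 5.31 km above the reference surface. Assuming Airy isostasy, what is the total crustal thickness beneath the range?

69.1 km

Root depth r = h ρ_c / (ρ_m − ρ_c) = 5.31 km × 2.78 / 0.56 = 26.36 km.
Total thickness = T + h + r = 37.4 km + 5.31 km + 26.36 km = 69.1 km.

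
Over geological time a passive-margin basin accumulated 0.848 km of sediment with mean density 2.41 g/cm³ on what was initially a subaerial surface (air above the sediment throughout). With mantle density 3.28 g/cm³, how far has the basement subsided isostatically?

0.623 km

Subaerial load: s = t ρ_sed / ρ_m = 0.848 km × 2.41/3.28 = 0.623 km.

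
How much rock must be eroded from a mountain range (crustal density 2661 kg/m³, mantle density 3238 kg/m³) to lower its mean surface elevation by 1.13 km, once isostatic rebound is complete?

6.34 km

Net drop Δ = e − u = e − e ρ_c/ρ_m = e (ρ_m − ρ_c)/ρ_m.
e = Δ ρ_m/(ρ_m − ρ_c) = 1.13 km × 3238/577 = 6.34 km.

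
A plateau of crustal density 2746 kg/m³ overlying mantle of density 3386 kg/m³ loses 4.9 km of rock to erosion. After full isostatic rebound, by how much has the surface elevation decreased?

Rebound u = e ρ_c/ρ_m = 4.9 km × 2746/3386 = 3.974 km.
Net surface drop = e − u = 4.9 km − 3.974 km = e (ρ_m − ρ_c)/ρ_m = 0.926 km.

0.926 km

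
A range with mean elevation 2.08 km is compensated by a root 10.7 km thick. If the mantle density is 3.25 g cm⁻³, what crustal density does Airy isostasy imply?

2.72 g cm⁻³

ρ_c h = (ρ_m − ρ_c) r → ρ_c (h + r) = ρ_m r → ρ_c = ρ_m r / (h + r).
ρ_c = 3.25 × 10.7 km / (2.08 km + 10.7 km) = 2.72 g cm⁻³.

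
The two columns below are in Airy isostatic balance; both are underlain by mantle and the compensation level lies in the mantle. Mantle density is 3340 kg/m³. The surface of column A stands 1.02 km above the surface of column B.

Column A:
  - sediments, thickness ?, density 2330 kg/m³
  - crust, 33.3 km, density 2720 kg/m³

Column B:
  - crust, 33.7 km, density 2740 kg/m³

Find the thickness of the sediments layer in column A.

Take the compensation level at the base of the deeper column (depth z_c below the surface of column A) and equate Σ ρ_i t_i down to z_c; mantle fills any gap and the z_c terms cancel.
Column A: x×2330 + 33.3×2720 + (z_c − 33.3 − x)×3340
Column B: 1.02×0 + 33.7×2740 + (z_c − 1.02 − 33.7)×3340
The z_c×3340 term appears on both sides and cancels. Collect the known terms of each column as K = Σ(ρt)_known − 3340 × (depth of known layers): K_A = 90576 − 3340×33.3 = −20646; K_B = 92338 − 3340×(1.02 + 33.7) = −23626.8.
Balance: K_A − x×(3340 − 2330) = K_B, so x = (K_A − K_B)/(3340 − 2330) = 2980.8/1010 = 2.95 km.

2.95 km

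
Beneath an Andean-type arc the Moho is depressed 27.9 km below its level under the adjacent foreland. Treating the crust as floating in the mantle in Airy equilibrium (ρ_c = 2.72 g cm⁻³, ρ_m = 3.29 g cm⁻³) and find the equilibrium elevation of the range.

5.85 km

Equating mass per unit area of the two columns: ρ_c h = (ρ_m − ρ_c) r.
h = r (ρ_m − ρ_c) / ρ_c = 27.9 km × (3.29 − 2.72) / 2.72 = 5.85 km.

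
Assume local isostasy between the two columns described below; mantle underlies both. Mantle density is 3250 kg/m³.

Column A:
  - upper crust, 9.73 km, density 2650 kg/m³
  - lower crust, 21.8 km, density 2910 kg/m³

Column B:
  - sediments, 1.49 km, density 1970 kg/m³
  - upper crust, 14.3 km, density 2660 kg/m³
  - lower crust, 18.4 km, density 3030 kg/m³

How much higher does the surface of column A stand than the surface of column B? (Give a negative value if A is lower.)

−0.351 km

For any compensation level in the mantle, the mantle terms cancel and isostasy reduces to e = (Σt_A − Σt_B) − (Σ(ρt)_A − Σ(ρt)_B) / ρ_m.
Σt_A = 31.53 km; Σt_B = 34.19 km; Σ(ρt)_A = 89222.5; Σ(ρt)_B = 96725.3 (in km·kg/m³).
e = (31.53 − 34.19) − (89222.5 − 96725.3) / 3250 = −0.351 km.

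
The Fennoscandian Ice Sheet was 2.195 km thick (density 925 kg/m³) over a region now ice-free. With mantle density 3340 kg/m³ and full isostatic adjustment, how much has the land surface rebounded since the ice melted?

0.608 km

Removing the load lets mantle flow back in; uplift u satisfies ρ_ice t = ρ_m u.
u = t ρ_ice/ρ_m = 2.195 km × 925/3340 = 0.608 km.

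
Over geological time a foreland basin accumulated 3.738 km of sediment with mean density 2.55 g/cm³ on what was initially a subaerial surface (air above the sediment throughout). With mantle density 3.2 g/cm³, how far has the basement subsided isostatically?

2.98 km

Subaerial load: s = t ρ_sed / ρ_m = 3.738 km × 2.55/3.2 = 2.98 km.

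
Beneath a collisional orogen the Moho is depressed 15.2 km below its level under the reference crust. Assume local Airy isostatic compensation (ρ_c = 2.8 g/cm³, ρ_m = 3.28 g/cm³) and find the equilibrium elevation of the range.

2.61 km

By Archimedes' principle applied to the lithosphere: ρ_c h = (ρ_m − ρ_c) r.
h = r (ρ_m − ρ_c) / ρ_c = 15.2 km × (3.28 − 2.8) / 2.8 = 2.61 km.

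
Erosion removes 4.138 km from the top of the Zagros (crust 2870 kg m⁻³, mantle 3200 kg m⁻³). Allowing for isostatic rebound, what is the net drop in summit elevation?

0.427 km

Rebound u = e ρ_c/ρ_m = 4.138 km × 2870/3200 = 3.711 km.
Net surface drop = e − u = 4.138 km − 3.711 km = e (ρ_m − ρ_c)/ρ_m = 0.427 km.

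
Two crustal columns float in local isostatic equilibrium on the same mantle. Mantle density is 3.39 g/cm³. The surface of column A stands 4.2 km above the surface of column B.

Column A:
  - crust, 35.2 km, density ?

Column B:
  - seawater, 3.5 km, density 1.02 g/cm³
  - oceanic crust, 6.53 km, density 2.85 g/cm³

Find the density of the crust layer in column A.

Take the compensation level at the base of the deeper column (depth z_c below the surface of column A) and equate Σ ρ_i t_i down to z_c; mantle fills any gap and the z_c terms cancel.
Column A: 35.2×ρ + (z_c − 35.2)×3.39
Column B: 4.2×0 + 3.5×1.02 + 6.53×2.85 + (z_c − 4.2 − 10.03)×3.39
The z_c×3.39 term appears on both sides and cancels. Collect the known terms of each column as K = Σ(ρt)_known − 3.39 × (depth of known layers): K_A = 0 − 3.39×35.2 = −119.328; K_B = 22.1805 − 3.39×(4.2 + 10.03) = −26.0592.
Balance: K_A + 35.2×ρ = K_B, so ρ = (K_B − K_A)/35.2 = 93.2688/35.2 = 2.65 g/cm³.

2.65 g/cm³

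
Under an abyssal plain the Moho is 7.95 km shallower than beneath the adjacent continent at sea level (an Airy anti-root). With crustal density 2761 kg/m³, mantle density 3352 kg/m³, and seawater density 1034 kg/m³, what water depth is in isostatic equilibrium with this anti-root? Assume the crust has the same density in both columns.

Replacing a thickness d of crust by seawater at the top must be balanced by replacing crust with mantle at the base: d (ρ_c − ρ_w) = a (ρ_m − ρ_c).
d = a (ρ_m − ρ_c)/(ρ_c − ρ_w) = 7.95 km × 591/1727 = 2.72 km.

2.72 km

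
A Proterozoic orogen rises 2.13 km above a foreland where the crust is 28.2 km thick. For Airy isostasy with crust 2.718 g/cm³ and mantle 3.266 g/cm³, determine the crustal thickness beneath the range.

40.9 km

Root depth r = h ρ_c / (ρ_m − ρ_c) = 2.13 km × 2.718 / 0.548 = 10.56 km.
Total thickness = T + h + r = 28.2 km + 2.13 km + 10.56 km = 40.9 km.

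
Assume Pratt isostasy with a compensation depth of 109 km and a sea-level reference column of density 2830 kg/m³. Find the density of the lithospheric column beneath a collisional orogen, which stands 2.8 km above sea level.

2760 kg/m³

Pratt balance: ρ_ref D = ρ (D + h).
ρ = ρ_ref D/(D + h) = 2830 × 109 km/(109 km + 2.8 km) = 2760 kg/m³.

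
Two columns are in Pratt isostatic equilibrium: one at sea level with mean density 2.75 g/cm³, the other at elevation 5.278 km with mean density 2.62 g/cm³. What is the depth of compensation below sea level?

ρ_ref D = ρ (D + h) → D (ρ_ref − ρ) = ρ h.
D = ρ h/(ρ_ref − ρ) = 2.62 × 5.278 km/(2.75 − 2.62) = 106 km.

106 km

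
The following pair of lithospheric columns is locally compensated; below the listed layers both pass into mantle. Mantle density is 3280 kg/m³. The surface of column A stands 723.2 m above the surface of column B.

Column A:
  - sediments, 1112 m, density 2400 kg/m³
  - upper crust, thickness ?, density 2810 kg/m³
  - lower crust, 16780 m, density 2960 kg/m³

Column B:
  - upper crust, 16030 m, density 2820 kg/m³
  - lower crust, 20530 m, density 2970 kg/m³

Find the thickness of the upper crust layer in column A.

Take the compensation level at the base of the deeper column (depth z_c below the surface of column A) and equate Σ ρ_i t_i down to z_c; mantle fills any gap and the z_c terms cancel.
Column A: 1112×2400 + x×2810 + 16780×2960 + (z_c − 17892 − x)×3280
Column B: 723.2×0 + 16030×2820 + 20530×2970 + (z_c − 723.2 − 36560)×3280
The z_c×3280 term appears on both sides and cancels. Collect the known terms of each column as K = Σ(ρt)_known − 3280 × (depth of known layers): K_A = 52337600 − 3280×17892 = −6348160; K_B = 106178700 − 3280×(723.2 + 36560) = −16110196.
Balance: K_A − x×(3280 − 2810) = K_B, so x = (K_A − K_B)/(3280 − 2810) = 9762040/470 = 20800 m.

20800 m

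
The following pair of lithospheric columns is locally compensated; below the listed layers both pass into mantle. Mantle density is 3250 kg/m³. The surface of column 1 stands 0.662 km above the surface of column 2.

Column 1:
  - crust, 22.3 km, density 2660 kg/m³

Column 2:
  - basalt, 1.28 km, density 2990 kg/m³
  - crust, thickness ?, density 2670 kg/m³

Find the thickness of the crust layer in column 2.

18.4 km

Take the compensation level at the base of the deeper column (depth z_c below the surface of column 1) and equate Σ ρ_i t_i down to z_c; mantle fills any gap and the z_c terms cancel.
Column 1: 22.3×2660 + (z_c − 22.3)×3250
Column 2: 0.662×0 + 1.28×2990 + x×2670 + (z_c − 0.662 − 1.28 − x)×3250
The z_c×3250 term appears on both sides and cancels. Collect the known terms of each column as K = Σ(ρt)_known − 3250 × (depth of known layers): K_1 = 59318 − 3250×22.3 = −13157; K_2 = 3827.2 − 3250×(0.662 + 1.28) = −2484.3.
Balance: K_1 = K_2 − x×(3250 − 2670), so x = (K_2 − K_1)/(3250 − 2670) = 10672.7/580 = 18.4 km.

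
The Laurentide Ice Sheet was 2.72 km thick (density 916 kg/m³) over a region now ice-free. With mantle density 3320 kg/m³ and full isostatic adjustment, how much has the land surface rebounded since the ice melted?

0.75 km

Removing the load lets mantle flow back in; uplift u satisfies ρ_ice t = ρ_m u.
u = t ρ_ice/ρ_m = 2.72 km × 916/3320 = 0.75 km.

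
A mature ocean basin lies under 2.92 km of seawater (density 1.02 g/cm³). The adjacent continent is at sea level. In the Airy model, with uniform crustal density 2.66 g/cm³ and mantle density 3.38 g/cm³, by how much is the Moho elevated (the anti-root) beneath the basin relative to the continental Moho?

Isostatic balance requires: replacing crust with seawater at the top is compensated by replacing crust with mantle at the base: d (ρ_c − ρ_w) = a (ρ_m − ρ_c).
a = d (ρ_c − ρ_w)/(ρ_m − ρ_c) = 2.92 km × 1.64/0.72 = 6.65 km.

6.65 km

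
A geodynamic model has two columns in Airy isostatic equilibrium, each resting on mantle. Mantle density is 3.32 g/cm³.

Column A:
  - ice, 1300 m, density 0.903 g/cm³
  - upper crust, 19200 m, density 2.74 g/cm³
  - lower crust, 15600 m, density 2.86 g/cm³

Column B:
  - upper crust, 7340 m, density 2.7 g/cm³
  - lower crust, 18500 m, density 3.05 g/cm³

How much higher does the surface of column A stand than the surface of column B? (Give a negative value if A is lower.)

3590 m

For any compensation level in the mantle, the mantle terms cancel and isostasy reduces to e = (Σt_A − Σt_B) − (Σ(ρt)_A − Σ(ρt)_B) / ρ_m.
Σt_A = 36100 m; Σt_B = 25840 m; Σ(ρt)_A = 98397.9; Σ(ρt)_B = 76243 (in m·g/cm³).
e = (36100 − 25840) − (98397.9 − 76243) / 3.32 = 3590 m.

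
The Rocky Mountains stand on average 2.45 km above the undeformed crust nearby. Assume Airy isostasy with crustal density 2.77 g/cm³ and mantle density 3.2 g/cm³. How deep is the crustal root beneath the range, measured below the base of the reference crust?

15.8 km

Isostatic balance requires: the weight of the topography is balanced by the buoyancy of the root, ρ_c h = (ρ_m − ρ_c) r.
r = h · ρ_c / (ρ_m − ρ_c) = 2.45 km × 2.77 / (3.2 − 2.77) = 15.8 km.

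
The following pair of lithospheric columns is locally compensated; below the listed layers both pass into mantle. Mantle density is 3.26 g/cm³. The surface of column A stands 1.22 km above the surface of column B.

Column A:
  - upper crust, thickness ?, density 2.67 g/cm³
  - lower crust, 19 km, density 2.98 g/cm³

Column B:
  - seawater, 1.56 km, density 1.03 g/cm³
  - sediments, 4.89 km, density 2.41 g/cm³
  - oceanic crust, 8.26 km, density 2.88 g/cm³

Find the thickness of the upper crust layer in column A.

Take the compensation level at the base of the deeper column (depth z_c below the surface of column A) and equate Σ ρ_i t_i down to z_c; mantle fills any gap and the z_c terms cancel.
Column A: x×2.67 + 19×2.98 + (z_c − 19 − x)×3.26
Column B: 1.22×0 + 1.56×1.03 + 4.89×2.41 + 8.26×2.88 + (z_c − 1.22 − 14.71)×3.26
The z_c×3.26 term appears on both sides and cancels. Collect the known terms of each column as K = Σ(ρt)_known − 3.26 × (depth of known layers): K_A = 56.62 − 3.26×19 = −5.32; K_B = 37.1805 − 3.26×(1.22 + 14.71) = −14.7513.
Balance: K_A − x×(3.26 − 2.67) = K_B, so x = (K_A − K_B)/(3.26 − 2.67) = 9.4313/0.59 = 16 km.

16 km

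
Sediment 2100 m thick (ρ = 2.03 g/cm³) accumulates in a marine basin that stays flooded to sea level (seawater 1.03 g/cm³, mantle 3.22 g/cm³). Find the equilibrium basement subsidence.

Submarine loading: the sediment displaces seawater, and the subsidence is in turn flooded, so s (ρ_m − ρ_w) = t (ρ_sed − ρ_w).
s = 2100 m × (2.03 − 1.03) / (3.22 − 1.03) = 959 m.

959 m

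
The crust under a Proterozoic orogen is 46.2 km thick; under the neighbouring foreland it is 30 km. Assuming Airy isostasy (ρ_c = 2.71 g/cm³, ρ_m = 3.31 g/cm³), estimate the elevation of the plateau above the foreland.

Excess crust Δ = 46.2 km − 30 km = 16.2 km, split between elevation h and root r with h + r = Δ.
Airy balance ρ_c h = (ρ_m − ρ_c) r gives r = h ρ_c/(ρ_m − ρ_c), so h (1 + ρ_c/(ρ_m − ρ_c)) = Δ, i.e. h = Δ (ρ_m − ρ_c)/ρ_m.
h = 16.2 km × 0.6/3.31 = 2.94 km.

2.94 km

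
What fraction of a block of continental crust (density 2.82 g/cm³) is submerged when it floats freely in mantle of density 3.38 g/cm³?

Submerged fraction = ρ_obj/ρ_fluid = 2.82/3.38 = 83.4%.

83.4%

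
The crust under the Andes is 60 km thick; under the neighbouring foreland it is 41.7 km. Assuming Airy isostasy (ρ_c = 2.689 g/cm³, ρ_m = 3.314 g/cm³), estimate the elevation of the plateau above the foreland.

3.45 km

Excess crust Δ = 60 km − 41.7 km = 18.3 km, split between elevation h and root r with h + r = Δ.
Airy balance ρ_c h = (ρ_m − ρ_c) r gives r = h ρ_c/(ρ_m − ρ_c), so h (1 + ρ_c/(ρ_m − ρ_c)) = Δ, i.e. h = Δ (ρ_m − ρ_c)/ρ_m.
h = 18.3 km × 0.625/3.314 = 3.45 km.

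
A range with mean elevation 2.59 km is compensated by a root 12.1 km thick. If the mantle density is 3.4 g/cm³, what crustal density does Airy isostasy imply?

ρ_c h = (ρ_m − ρ_c) r → ρ_c (h + r) = ρ_m r → ρ_c = ρ_m r / (h + r).
ρ_c = 3.4 × 12.1 km / (2.59 km + 12.1 km) = 2.8 g/cm³.

2.8 g/cm³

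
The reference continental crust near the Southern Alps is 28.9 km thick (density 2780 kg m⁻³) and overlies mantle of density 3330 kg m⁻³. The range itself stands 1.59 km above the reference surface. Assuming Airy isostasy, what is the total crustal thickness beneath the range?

Root depth r = h ρ_c / (ρ_m − ρ_c) = 1.59 km × 2780 / 550 = 8.037 km.
Total thickness = T + h + r = 28.9 km + 1.59 km + 8.037 km = 38.5 km.

38.5 km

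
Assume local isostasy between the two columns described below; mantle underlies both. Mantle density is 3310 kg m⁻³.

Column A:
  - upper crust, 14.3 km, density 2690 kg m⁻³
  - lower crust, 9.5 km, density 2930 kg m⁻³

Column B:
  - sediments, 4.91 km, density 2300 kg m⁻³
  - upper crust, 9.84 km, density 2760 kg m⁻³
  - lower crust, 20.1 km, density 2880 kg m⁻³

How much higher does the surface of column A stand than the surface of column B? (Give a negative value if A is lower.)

For any compensation level in the mantle, the mantle terms cancel and isostasy reduces to e = (Σt_A − Σt_B) − (Σ(ρt)_A − Σ(ρt)_B) / ρ_m.
Σt_A = 23.8 km; Σt_B = 34.85 km; Σ(ρt)_A = 66302; Σ(ρt)_B = 96339.4 (in km·kg m⁻³).
e = (23.8 − 34.85) − (66302 − 96339.4) / 3310 = −1.98 km.

−1.98 km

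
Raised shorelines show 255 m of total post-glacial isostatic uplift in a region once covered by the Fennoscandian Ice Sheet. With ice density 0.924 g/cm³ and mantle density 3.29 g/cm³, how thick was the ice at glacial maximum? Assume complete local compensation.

908 m

u = t ρ_ice/ρ_m → t = u ρ_m/ρ_ice = 255 m × 3.29/0.924 = 908 m.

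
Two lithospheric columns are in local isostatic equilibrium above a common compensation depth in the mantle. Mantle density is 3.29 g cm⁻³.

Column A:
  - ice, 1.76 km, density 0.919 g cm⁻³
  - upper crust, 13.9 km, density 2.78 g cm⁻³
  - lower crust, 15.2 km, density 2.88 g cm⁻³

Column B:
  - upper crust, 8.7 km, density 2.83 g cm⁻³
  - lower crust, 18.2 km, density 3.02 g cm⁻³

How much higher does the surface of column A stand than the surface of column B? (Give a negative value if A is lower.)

2.61 km

For any compensation level in the mantle, the mantle terms cancel and isostasy reduces to e = (Σt_A − Σt_B) − (Σ(ρt)_A − Σ(ρt)_B) / ρ_m.
Σt_A = 30.86 km; Σt_B = 26.9 km; Σ(ρt)_A = 84.03544; Σ(ρt)_B = 79.585 (in km·g cm⁻³).
e = (30.86 − 26.9) − (84.03544 − 79.585) / 3.29 = 2.61 km.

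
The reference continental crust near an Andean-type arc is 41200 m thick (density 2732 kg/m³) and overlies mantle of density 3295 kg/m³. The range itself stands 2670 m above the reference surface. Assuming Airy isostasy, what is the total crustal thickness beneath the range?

56800 m

Root depth r = h ρ_c / (ρ_m − ρ_c) = 2670 m × 2732 / 563 = 12960 m.
Total thickness = T + h + r = 41200 m + 2670 m + 12960 m = 56800 m.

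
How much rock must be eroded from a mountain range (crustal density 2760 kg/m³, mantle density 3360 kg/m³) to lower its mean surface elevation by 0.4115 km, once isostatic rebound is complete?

2.3 km

Net drop Δ = e − u = e − e ρ_c/ρ_m = e (ρ_m − ρ_c)/ρ_m.
e = Δ ρ_m/(ρ_m − ρ_c) = 0.4115 km × 3360/600 = 2.3 km.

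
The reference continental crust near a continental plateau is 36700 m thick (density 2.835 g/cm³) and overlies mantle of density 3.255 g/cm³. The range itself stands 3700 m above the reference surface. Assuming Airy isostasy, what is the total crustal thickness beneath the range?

Root depth r = h ρ_c / (ρ_m − ρ_c) = 3700 m × 2.835 / 0.42 = 24980 m.
Total thickness = T + h + r = 36700 m + 3700 m + 24980 m = 65400 m.

65400 m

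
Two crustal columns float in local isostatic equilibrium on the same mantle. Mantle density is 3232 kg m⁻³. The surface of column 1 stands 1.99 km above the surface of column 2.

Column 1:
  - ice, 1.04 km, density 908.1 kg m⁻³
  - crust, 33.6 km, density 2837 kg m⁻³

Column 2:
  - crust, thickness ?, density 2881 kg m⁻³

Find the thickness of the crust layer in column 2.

26.4 km

Take the compensation level at the base of the deeper column (depth z_c below the surface of column 1) and equate Σ ρ_i t_i down to z_c; mantle fills any gap and the z_c terms cancel.
Column 1: 1.04×908.1 + 33.6×2837 + (z_c − 34.64)×3232
Column 2: 1.99×0 + x×2881 + (z_c − 1.99 − 0 − x)×3232
The z_c×3232 term appears on both sides and cancels. Collect the known terms of each column as K = Σ(ρt)_known − 3232 × (depth of known layers): K_1 = 96267.624 − 3232×34.64 = −15688.856; K_2 = 0 − 3232×(1.99 + 0) = −6431.68.
Balance: K_1 = K_2 − x×(3232 − 2881), so x = (K_2 − K_1)/(3232 − 2881) = 9257.18/351 = 26.4 km.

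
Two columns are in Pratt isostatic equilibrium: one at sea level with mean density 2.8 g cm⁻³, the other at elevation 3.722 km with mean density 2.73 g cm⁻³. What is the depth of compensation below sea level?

ρ_ref D = ρ (D + h) → D (ρ_ref − ρ) = ρ h.
D = ρ h/(ρ_ref − ρ) = 2.73 × 3.722 km/(2.8 − 2.73) = 145 km.

145 km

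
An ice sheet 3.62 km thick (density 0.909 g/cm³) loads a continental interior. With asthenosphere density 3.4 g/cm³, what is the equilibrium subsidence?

For local isostatic compensation: the ice load ρ_ice t is balanced by mantle displaced below, ρ_m s.
s = t ρ_ice / ρ_m = 3.62 km × 0.909/3.4 = 0.968 km.

0.968 km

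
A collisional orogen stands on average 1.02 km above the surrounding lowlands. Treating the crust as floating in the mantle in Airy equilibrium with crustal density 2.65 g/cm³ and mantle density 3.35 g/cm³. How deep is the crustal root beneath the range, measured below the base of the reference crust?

3.86 km

Equating mass per unit area of the two columns: the weight of the topography is balanced by the buoyancy of the root, ρ_c h = (ρ_m − ρ_c) r.
r = h · ρ_c / (ρ_m − ρ_c) = 1.02 km × 2.65 / (3.35 − 2.65) = 3.86 km.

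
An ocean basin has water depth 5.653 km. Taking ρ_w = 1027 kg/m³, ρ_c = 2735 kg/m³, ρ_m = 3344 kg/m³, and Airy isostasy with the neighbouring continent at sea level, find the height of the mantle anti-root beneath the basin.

For local isostatic compensation: replacing crust with seawater at the top is compensated by replacing crust with mantle at the base: d (ρ_c − ρ_w) = a (ρ_m − ρ_c).
a = d (ρ_c − ρ_w)/(ρ_m − ρ_c) = 5.653 km × 1708/609 = 15.9 km.

15.9 km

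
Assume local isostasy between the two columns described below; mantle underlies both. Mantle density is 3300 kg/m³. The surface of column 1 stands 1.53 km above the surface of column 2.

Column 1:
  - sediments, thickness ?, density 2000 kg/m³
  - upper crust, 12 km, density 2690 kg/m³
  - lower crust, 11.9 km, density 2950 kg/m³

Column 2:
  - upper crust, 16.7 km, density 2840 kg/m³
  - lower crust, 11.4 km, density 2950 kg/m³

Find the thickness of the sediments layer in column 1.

Take the compensation level at the base of the deeper column (depth z_c below the surface of column 1) and equate Σ ρ_i t_i down to z_c; mantle fills any gap and the z_c terms cancel.
Column 1: x×2000 + 12×2690 + 11.9×2950 + (z_c − 23.9 − x)×3300
Column 2: 1.53×0 + 16.7×2840 + 11.4×2950 + (z_c − 1.53 − 28.1)×3300
The z_c×3300 term appears on both sides and cancels. Collect the known terms of each column as K = Σ(ρt)_known − 3300 × (depth of known layers): K_1 = 67385 − 3300×23.9 = −11485; K_2 = 81058 − 3300×(1.53 + 28.1) = −16721.
Balance: K_1 − x×(3300 − 2000) = K_2, so x = (K_1 − K_2)/(3300 − 2000) = 5236/1300 = 4.03 km.

4.03 km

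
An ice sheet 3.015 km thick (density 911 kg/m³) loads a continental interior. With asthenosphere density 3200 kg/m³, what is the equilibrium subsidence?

In Airy isostatic equilibrium: the ice load ρ_ice t is balanced by mantle displaced below, ρ_m s.
s = t ρ_ice / ρ_m = 3.015 km × 911/3200 = 0.858 km.

0.858 km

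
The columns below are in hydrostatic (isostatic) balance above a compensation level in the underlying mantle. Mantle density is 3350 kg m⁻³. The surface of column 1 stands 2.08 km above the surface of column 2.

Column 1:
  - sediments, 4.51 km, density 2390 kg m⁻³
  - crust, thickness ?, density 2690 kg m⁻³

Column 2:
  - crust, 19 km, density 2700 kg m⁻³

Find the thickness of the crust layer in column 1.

22.7 km

Take the compensation level at the base of the deeper column (depth z_c below the surface of column 1) and equate Σ ρ_i t_i down to z_c; mantle fills any gap and the z_c terms cancel.
Column 1: 4.51×2390 + x×2690 + (z_c − 4.51 − x)×3350
Column 2: 2.08×0 + 19×2700 + (z_c − 2.08 − 19)×3350
The z_c×3350 term appears on both sides and cancels. Collect the known terms of each column as K = Σ(ρt)_known − 3350 × (depth of known layers): K_1 = 10778.9 − 3350×4.51 = −4329.6; K_2 = 51300 − 3350×(2.08 + 19) = −19318.
Balance: K_1 − x×(3350 − 2690) = K_2, so x = (K_1 − K_2)/(3350 − 2690) = 14988.4/660 = 22.7 km.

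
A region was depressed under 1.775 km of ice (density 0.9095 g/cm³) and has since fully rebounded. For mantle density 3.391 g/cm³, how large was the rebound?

0.476 km

Removing the load lets mantle flow back in; uplift u satisfies ρ_ice t = ρ_m u.
u = t ρ_ice/ρ_m = 1.775 km × 0.9095/3.391 = 0.476 km.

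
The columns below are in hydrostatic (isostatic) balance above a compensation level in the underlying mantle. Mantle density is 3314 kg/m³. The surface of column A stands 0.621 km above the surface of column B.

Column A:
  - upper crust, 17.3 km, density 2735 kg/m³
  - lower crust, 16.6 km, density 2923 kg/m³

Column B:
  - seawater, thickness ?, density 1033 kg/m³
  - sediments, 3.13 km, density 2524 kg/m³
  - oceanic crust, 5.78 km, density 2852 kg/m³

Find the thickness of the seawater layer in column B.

4.08 km

Take the compensation level at the base of the deeper column (depth z_c below the surface of column A) and equate Σ ρ_i t_i down to z_c; mantle fills any gap and the z_c terms cancel.
Column A: 17.3×2735 + 16.6×2923 + (z_c − 33.9)×3314
Column B: 0.621×0 + x×1033 + 3.13×2524 + 5.78×2852 + (z_c − 0.621 − 8.91 − x)×3314
The z_c×3314 term appears on both sides and cancels. Collect the known terms of each column as K = Σ(ρt)_known − 3314 × (depth of known layers): K_A = 95837.3 − 3314×33.9 = −16507.3; K_B = 24384.68 − 3314×(0.621 + 8.91) = −7201.054.
Balance: K_A = K_B − x×(3314 − 1033), so x = (K_B − K_A)/(3314 − 1033) = 9306.25/2281 = 4.08 km.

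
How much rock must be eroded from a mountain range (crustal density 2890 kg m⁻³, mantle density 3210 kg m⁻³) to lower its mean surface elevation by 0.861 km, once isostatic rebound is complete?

8.64 km

Net drop Δ = e − u = e − e ρ_c/ρ_m = e (ρ_m − ρ_c)/ρ_m.
e = Δ ρ_m/(ρ_m − ρ_c) = 0.861 km × 3210/320 = 8.64 km.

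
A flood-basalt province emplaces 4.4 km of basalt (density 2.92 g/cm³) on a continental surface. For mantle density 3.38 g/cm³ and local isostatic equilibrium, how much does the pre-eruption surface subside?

Subaerial loading: s = t ρ_load / ρ_m.
s = 4.4 km × 2.92/3.38 = 3.8 km.

3.8 km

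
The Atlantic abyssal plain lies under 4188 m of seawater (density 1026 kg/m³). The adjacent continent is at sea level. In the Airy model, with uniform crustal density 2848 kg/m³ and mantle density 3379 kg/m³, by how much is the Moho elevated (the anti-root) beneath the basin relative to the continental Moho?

14400 m

In Airy isostatic equilibrium: replacing crust with seawater at the top is compensated by replacing crust with mantle at the base: d (ρ_c − ρ_w) = a (ρ_m − ρ_c).
a = d (ρ_c − ρ_w)/(ρ_m − ρ_c) = 4188 m × 1822/531 = 14400 m.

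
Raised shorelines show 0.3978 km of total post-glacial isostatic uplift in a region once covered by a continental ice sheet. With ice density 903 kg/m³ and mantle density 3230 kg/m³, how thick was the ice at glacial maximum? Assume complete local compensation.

u = t ρ_ice/ρ_m → t = u ρ_m/ρ_ice = 0.3978 km × 3230/903 = 1.42 km.

1.42 km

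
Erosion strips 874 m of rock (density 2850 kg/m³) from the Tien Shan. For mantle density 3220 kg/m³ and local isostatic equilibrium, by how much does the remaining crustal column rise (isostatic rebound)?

Unloading: uplift u = e ρ_c/ρ_m = 874 m × 2850/3220 = 774 m.

774 m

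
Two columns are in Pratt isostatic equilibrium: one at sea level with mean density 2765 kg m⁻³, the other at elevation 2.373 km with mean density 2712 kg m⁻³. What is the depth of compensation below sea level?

ρ_ref D = ρ (D + h) → D (ρ_ref − ρ) = ρ h.
D = ρ h/(ρ_ref − ρ) = 2712 × 2.373 km/(2765 − 2712) = 121 km.

121 km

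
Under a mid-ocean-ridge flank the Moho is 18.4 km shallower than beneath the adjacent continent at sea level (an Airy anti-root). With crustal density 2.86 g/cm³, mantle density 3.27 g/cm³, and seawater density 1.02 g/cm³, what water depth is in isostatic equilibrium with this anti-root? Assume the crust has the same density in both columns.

Replacing a thickness d of crust by seawater at the top must be balanced by replacing crust with mantle at the base: d (ρ_c − ρ_w) = a (ρ_m − ρ_c).
d = a (ρ_m − ρ_c)/(ρ_c − ρ_w) = 18.4 km × 0.41/1.84 = 4.1 km.

4.1 km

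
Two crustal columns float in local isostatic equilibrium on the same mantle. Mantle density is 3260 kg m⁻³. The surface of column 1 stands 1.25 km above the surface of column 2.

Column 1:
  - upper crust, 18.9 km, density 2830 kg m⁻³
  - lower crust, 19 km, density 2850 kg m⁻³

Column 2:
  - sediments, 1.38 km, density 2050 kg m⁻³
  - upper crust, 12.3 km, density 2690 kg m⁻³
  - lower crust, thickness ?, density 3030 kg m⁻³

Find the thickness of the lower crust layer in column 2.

13.7 km

Take the compensation level at the base of the deeper column (depth z_c below the surface of column 1) and equate Σ ρ_i t_i down to z_c; mantle fills any gap and the z_c terms cancel.
Column 1: 18.9×2830 + 19×2850 + (z_c − 37.9)×3260
Column 2: 1.25×0 + 1.38×2050 + 12.3×2690 + x×3030 + (z_c − 1.25 − 13.68 − x)×3260
The z_c×3260 term appears on both sides and cancels. Collect the known terms of each column as K = Σ(ρt)_known − 3260 × (depth of known layers): K_1 = 107637 − 3260×37.9 = −15917; K_2 = 35916 − 3260×(1.25 + 13.68) = −12755.8.
Balance: K_1 = K_2 − x×(3260 − 3030), so x = (K_2 − K_1)/(3260 − 3030) = 3161.2/230 = 13.7 km.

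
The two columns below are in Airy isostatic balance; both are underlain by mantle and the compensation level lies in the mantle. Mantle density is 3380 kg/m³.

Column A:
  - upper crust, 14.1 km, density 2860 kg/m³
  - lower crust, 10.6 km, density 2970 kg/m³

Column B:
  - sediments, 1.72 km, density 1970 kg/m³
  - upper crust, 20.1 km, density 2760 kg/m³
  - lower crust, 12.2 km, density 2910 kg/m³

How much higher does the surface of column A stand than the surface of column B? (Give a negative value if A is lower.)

For any compensation level in the mantle, the mantle terms cancel and isostasy reduces to e = (Σt_A − Σt_B) − (Σ(ρt)_A − Σ(ρt)_B) / ρ_m.
Σt_A = 24.7 km; Σt_B = 34.02 km; Σ(ρt)_A = 71808; Σ(ρt)_B = 94366.4 (in km·kg/m³).
e = (24.7 − 34.02) − (71808 − 94366.4) / 3380 = −2.65 km.

−2.65 km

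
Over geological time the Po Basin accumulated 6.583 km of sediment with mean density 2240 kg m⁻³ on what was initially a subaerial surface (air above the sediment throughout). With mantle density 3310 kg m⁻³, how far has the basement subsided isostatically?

Subaerial load: s = t ρ_sed / ρ_m = 6.583 km × 2240/3310 = 4.45 km.

4.45 km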